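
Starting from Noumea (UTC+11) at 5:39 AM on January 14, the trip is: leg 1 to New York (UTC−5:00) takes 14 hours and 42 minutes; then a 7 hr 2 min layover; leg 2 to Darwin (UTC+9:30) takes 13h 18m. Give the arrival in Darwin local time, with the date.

3:11 PM on January 15

Convert departure to UTC: 5:39 AM − 11:00 = 6:39 PM UTC on Jan 13.
Add 14 hours and 42 minutes leg 1 → 9:21 AM UTC (Jan 14).
Add 7 hours 2 minutes layover in New York → 4:23 PM UTC.
Add 13 hours and 18 minutes leg 2 → 5:41 AM UTC (Jan 15).
Darwin is UTC+9:30, so local arrival = 5:41 AM + 9:30 = 3:11 PM on Jan 15.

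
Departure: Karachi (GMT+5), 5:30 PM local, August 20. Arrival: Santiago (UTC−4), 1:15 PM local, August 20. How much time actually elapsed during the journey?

4 hours 45 minutes

Departure in UTC: 5:30 PM − 5:00 = 12:30 PM on Aug 20.
Arrival in UTC: 1:15 PM + 4:00 = 5:15 PM on Aug 20.
Elapsed = 5:15 PM − 12:30 PM = 4 hours 45 minutes.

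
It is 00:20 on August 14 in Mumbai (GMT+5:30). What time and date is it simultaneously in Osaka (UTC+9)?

03:50 on August 14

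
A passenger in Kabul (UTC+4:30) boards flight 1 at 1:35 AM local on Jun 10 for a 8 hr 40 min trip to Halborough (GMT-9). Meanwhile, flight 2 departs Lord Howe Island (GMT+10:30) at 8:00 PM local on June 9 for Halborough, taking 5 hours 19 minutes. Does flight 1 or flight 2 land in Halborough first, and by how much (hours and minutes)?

the second, by 14 hours 56 minutes

Flight 1 in UTC: 1:35 AM − 4:30 = 9:05 PM on Jun 9.
+8 hours 40 minutes → arrive 5:45 AM UTC on Jun 10.
Flight 2 in UTC: 8:00 PM − 10:30 = 9:30 AM on Jun 9.
+5 hours and 19 minutes → arrive 2:49 PM UTC on Jun 9.
Flight 2 lands earlier by 14 hours 56 minutes.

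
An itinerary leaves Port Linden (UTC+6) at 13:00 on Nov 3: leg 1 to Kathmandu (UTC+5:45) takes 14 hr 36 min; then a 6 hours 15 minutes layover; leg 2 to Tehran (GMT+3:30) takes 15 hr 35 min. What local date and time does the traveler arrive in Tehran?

Convert departure to UTC: 13:00 − 6:00 = 07:00 UTC on Nov 3.
Add 14 hours 36 minutes leg 1 → 21:36 UTC.
Add 6 hours and 15 minutes layover in Kathmandu → 03:51 UTC (Nov 4).
Add 15 hours and 35 minutes leg 2 → 19:26 UTC.
Tehran is UTC+3:30, so local arrival = 19:26 + 3:30 = 22:56 on Nov 4.

22:56 on November 4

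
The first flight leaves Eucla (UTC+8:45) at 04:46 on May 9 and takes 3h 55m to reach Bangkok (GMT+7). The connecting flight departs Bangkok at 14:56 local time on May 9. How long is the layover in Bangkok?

Convert departure to UTC: 04:46 − 8:45 = 20:01 UTC on May 8.
Add 3 hours and 55 minutes flight time → 23:56 UTC.
Bangkok is UTC+7:00, so local arrival = 23:56 + 7:00 = 06:56 on May 9.
Layover = 14:56 − 06:56 = 8 hours.

8 hours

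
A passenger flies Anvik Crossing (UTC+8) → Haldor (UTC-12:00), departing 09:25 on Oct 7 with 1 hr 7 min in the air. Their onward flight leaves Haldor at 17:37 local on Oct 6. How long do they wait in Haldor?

3 hours 5 minutes

Convert departure to UTC: 09:25 − 8:00 = 01:25 UTC on Oct 7.
Add 1 hour 7 minutes flight time → 02:32 UTC.
Haldor is UTC−12:00, so local arrival = 02:32 − 12:00 = 14:32 on Oct 6.
Layover = 17:37 − 14:32 = 3 hours 5 minutes.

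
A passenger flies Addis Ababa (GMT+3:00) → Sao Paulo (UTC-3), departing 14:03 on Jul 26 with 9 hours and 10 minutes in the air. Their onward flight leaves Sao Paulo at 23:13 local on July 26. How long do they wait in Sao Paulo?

Convert departure to UTC: 14:03 − 3:00 = 11:03 UTC on Jul 26.
Add 9 hours 10 minutes flight time → 20:13 UTC.
Sao Paulo is UTC−3:00, so local arrival = 20:13 − 3:00 = 17:13 on Jul 26.
Layover = 23:13 − 17:13 = 6 hours.

6 hours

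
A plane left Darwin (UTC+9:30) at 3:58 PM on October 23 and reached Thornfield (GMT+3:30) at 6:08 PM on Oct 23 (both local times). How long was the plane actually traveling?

Thornfield is 6:00 behind Darwin.
Clock-face elapsed time (ignoring zones) is 2 hours 10 minutes.
Actual elapsed = 2 hours 10 minutes + 6:00 = 8 hours 10 minutes.

8 hours 10 minutes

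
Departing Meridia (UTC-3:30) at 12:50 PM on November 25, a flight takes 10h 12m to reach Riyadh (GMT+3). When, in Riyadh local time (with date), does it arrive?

5:32 AM on November 26

Riyadh is 6:30 ahead of Meridia.
After 10 hours and 12 minutes it is 11:02 PM in Meridia.
Shift by the zone difference: 11:02 PM + 6:30 = 5:32 AM on Nov 26 in Riyadh.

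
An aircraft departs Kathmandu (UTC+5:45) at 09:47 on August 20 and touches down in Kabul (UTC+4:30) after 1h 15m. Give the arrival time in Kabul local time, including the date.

Kabul is 1:15 behind Kathmandu.
After 1 hour 15 minutes it is 11:02 in Kathmandu.
Shift by the zone difference: 11:02 − 1:15 = 09:47 on Aug 20 in Kabul.

09:47 on August 20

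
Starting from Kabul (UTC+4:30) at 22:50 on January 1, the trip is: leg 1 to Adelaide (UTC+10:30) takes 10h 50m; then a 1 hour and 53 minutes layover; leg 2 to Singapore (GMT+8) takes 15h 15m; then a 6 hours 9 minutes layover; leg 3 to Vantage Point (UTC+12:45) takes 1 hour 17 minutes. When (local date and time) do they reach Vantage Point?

Convert departure to UTC: 22:50 − 4:30 = 18:20 UTC on Jan 1.
Add 10 hours 50 minutes leg 1 → 05:10 UTC (Jan 2).
Add 1 hour and 53 minutes layover in Adelaide → 07:03 UTC.
Add 15 hours 15 minutes leg 2 → 22:18 UTC.
Add 6 hours 9 minutes layover in Singapore → 04:27 UTC (Jan 3).
Add 1 hour 17 minutes leg 3 → 05:44 UTC.
Vantage Point is UTC+12:45, so local arrival = 05:44 + 12:45 = 18:29 on Jan 3.

18:29 on January 3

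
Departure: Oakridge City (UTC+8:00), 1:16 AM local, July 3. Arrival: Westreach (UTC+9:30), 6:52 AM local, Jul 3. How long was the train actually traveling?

Departure in UTC: 1:16 AM − 8:00 = 5:16 PM on Jul 2.
Arrival in UTC: 6:52 AM − 9:30 = 9:22 PM on Jul 2.
Elapsed = 9:22 PM − 5:16 PM = 4 hours 6 minutes.

4 hours 6 minutes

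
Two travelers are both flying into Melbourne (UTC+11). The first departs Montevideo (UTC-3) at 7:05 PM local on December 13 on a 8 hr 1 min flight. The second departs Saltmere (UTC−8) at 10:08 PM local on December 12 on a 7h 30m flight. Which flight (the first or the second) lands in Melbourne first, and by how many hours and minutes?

the second, by 16 hours 28 minutes

Flight 1 in UTC: 7:05 PM + 3:00 = 10:05 PM on Dec 13.
+8 hours and 1 minute → arrive 6:06 AM UTC on Dec 14.
Flight 2 in UTC: 10:08 PM + 8:00 = 6:08 AM on Dec 13.
+7 hours and 30 minutes → arrive 1:38 PM UTC on Dec 13.
Flight 2 lands earlier by 16 hours 28 minutes.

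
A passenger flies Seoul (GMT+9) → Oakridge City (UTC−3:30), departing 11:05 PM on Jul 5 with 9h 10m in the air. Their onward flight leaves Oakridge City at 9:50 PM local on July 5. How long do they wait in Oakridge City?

Convert departure to UTC: 11:05 PM − 9:00 = 2:05 PM UTC on Jul 5.
Add 9 hours and 10 minutes flight time → 11:15 PM UTC.
Oakridge City is UTC−3:30, so local arrival = 11:15 PM − 3:30 = 7:45 PM on Jul 5.
Layover = 9:50 PM − 7:45 PM = 2 hours 5 minutes.

2 hours 5 minutes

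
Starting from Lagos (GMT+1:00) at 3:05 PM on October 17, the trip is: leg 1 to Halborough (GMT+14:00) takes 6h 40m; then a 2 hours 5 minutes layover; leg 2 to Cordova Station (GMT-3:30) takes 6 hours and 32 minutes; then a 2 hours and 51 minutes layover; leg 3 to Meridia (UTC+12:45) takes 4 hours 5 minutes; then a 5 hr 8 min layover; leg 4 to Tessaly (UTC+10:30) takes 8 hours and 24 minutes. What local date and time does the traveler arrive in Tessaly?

12:20 PM on October 19

Convert departure to UTC: 3:05 PM − 1:00 = 2:05 PM UTC on Oct 17.
Add 6 hours and 40 minutes leg 1 → 8:45 PM UTC.
Add 2 hours and 5 minutes layover in Halborough → 10:50 PM UTC.
Add 6 hours 32 minutes leg 2 → 5:22 AM UTC (Oct 18).
Add 2 hours 51 minutes layover in Cordova Station → 8:13 AM UTC.
Add 4 hours and 5 minutes leg 3 → 12:18 PM UTC.
Add 5 hours and 8 minutes layover in Meridia → 5:26 PM UTC.
Add 8 hours 24 minutes leg 4 → 1:50 AM UTC (Oct 19).
Tessaly is UTC+10:30, so local arrival = 1:50 AM + 10:30 = 12:20 PM on Oct 19.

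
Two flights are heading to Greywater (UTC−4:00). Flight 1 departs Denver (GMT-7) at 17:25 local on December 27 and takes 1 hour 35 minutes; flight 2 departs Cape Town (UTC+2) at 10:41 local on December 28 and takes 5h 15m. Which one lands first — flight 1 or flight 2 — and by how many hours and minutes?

the first, by 11 hours 56 minutes

Flight 1 in UTC: 17:25 + 7:00 = 00:25 on Dec 28.
+1 hour and 35 minutes → arrive 02:00 UTC on Dec 28.
Flight 2 in UTC: 10:41 − 2:00 = 08:41 on Dec 28.
+5 hours 15 minutes → arrive 13:56 UTC on Dec 28.
Flight 1 lands earlier by 11 hours 56 minutes.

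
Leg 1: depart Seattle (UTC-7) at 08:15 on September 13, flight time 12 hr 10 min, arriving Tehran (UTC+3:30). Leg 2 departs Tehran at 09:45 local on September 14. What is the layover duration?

2 hours 50 minutes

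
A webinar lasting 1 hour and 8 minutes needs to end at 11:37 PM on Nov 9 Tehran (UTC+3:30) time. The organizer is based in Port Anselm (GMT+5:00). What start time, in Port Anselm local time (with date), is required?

11:59 PM on Nov 9

Target end time in UTC: 11:37 PM − 3:30 = 8:07 PM on Nov 9.
Subtract 1 hour and 8 minutes → start 6:59 PM UTC on Nov 9.
Port Anselm is UTC+5:00: 6:59 PM + 5:00 = 11:59 PM on Nov 9.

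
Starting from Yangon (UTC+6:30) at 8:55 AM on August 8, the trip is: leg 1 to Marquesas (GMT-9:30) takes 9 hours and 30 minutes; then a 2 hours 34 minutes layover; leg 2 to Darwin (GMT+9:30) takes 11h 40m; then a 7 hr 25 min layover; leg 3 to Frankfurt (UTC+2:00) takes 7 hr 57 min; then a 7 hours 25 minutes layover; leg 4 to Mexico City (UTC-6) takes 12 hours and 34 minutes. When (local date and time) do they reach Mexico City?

Convert departure to UTC: 8:55 AM − 6:30 = 2:25 AM UTC on Aug 8.
Add 9 hours and 30 minutes leg 1 → 11:55 AM UTC.
Add 2 hours 34 minutes layover in Marquesas → 2:29 PM UTC.
Add 11 hours 40 minutes leg 2 → 2:09 AM UTC (Aug 9).
Add 7 hours and 25 minutes layover in Darwin → 9:34 AM UTC.
Add 7 hours 57 minutes leg 3 → 5:31 PM UTC.
Add 7 hours and 25 minutes layover in Frankfurt → 12:56 AM UTC (Aug 10).
Add 12 hours and 34 minutes leg 4 → 1:30 PM UTC.
Mexico City is UTC−6:00, so local arrival = 1:30 PM − 6:00 = 7:30 AM on Aug 10.

7:30 AM on August 10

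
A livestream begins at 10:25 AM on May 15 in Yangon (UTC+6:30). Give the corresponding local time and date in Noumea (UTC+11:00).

2:55 PM on May 15

Noumea is 4:30 ahead of Yangon.
Shift by the zone difference: 10:25 AM + 4:30 = 2:55 PM on May 15 in Noumea.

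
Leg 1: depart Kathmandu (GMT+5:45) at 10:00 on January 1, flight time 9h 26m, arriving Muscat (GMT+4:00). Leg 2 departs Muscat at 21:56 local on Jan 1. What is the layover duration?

Convert departure to UTC: 10:00 − 5:45 = 04:15 UTC on Jan 1.
Add 9 hours and 26 minutes flight time → 13:41 UTC.
Muscat is UTC+4:00, so local arrival = 13:41 + 4:00 = 17:41 on Jan 1.
Layover = 21:56 − 17:41 = 4 hours 15 minutes.

4 hours 15 minutes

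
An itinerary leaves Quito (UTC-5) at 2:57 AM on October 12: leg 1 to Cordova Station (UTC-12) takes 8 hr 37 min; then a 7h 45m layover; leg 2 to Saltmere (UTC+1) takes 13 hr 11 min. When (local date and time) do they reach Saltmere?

2:30 PM on October 13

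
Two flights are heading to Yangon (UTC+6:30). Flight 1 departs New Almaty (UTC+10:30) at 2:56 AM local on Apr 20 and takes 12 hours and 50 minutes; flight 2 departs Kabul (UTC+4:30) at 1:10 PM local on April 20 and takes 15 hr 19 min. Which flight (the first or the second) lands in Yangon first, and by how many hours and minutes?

the first, by 18 hours 43 minutes

Flight 1 in UTC: 2:56 AM − 10:30 = 4:26 PM on Apr 19.
+12 hours 50 minutes → arrive 5:16 AM UTC on Apr 20.
Flight 2 in UTC: 1:10 PM − 4:30 = 8:40 AM on Apr 20.
+15 hours 19 minutes → arrive 11:59 PM UTC on Apr 20.
Flight 1 lands earlier by 18 hours 43 minutes.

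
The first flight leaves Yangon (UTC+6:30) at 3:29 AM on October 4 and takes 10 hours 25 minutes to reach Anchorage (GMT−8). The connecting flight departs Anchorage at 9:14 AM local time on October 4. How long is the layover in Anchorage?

Convert departure to UTC: 3:29 AM − 6:30 = 8:59 PM UTC on Oct 3.
Add 10 hours 25 minutes flight time → 7:24 AM UTC (Oct 4).
Anchorage is UTC−8:00, so local arrival = 7:24 AM − 8:00 = 11:24 PM on Oct 3.
Layover = 9:14 AM − 11:24 PM (+1 day) = 9 hours 50 minutes.

9 hours 50 minutes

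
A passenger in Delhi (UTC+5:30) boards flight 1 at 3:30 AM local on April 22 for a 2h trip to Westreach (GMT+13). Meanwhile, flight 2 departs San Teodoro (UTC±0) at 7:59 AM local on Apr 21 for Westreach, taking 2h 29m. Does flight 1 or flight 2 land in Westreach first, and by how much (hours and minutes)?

the second, by 13 hours 32 minutes

Flight 1 in UTC: 3:30 AM − 5:30 = 10:00 PM on Apr 21.
+2 hours → arrive 12:00 AM UTC on Apr 22.
Flight 2 departs at 7:59 AM UTC (Apr 21).
+2 hours 29 minutes → arrive 10:28 AM UTC on Apr 21.
Flight 2 lands earlier by 13 hours 32 minutes.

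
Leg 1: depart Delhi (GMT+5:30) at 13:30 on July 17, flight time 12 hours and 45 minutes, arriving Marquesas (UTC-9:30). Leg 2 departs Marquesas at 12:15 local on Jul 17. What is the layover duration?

Convert departure to UTC: 13:30 − 5:30 = 08:00 UTC on Jul 17.
Add 12 hours 45 minutes flight time → 20:45 UTC.
Marquesas is UTC−9:30, so local arrival = 20:45 − 9:30 = 11:15 on Jul 17.
Layover = 12:15 − 11:15 = 1 hour.

1 hour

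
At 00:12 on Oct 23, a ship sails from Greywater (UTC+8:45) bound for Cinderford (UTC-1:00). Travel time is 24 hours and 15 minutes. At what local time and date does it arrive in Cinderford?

14:42 on October 23

Convert departure to UTC: 00:12 − 8:45 = 15:27 UTC on Oct 22.
Add 24 hours 15 minutes travel time → 15:42 UTC (Oct 23).
Cinderford is UTC−1:00, so local arrival = 15:42 − 1:00 = 14:42 on Oct 23.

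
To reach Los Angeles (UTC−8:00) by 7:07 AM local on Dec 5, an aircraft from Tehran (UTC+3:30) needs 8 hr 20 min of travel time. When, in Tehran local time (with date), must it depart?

10:17 AM on Dec 5

Target arrival in UTC: 7:07 AM + 8:00 = 3:07 PM on Dec 5.
Subtract 8 hours 20 minutes → departure 6:47 AM UTC on Dec 5.
Tehran is UTC+3:30: 6:47 AM + 3:30 = 10:17 AM on Dec 5.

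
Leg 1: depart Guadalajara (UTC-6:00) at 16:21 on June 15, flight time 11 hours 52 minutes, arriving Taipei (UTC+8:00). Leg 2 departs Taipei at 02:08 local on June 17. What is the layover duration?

7 hours 55 minutes

Convert departure to UTC: 16:21 + 6:00 = 22:21 UTC on Jun 15.
Add 11 hours and 52 minutes flight time → 10:13 UTC (Jun 16).
Taipei is UTC+8:00, so local arrival = 10:13 + 8:00 = 18:13 on Jun 16.
Layover = 02:08 − 18:13 (+1 day) = 7 hours 55 minutes.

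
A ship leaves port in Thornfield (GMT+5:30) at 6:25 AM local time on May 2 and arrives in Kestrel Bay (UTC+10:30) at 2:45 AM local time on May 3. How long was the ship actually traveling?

15 hours 20 minutes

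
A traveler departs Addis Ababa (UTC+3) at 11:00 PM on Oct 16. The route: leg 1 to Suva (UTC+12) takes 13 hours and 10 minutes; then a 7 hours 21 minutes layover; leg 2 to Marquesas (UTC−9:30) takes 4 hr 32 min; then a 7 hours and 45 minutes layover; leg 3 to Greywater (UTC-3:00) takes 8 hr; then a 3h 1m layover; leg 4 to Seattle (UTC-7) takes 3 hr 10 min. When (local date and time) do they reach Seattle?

11:59 AM on October 18

Convert departure to UTC: 11:00 PM − 3:00 = 8:00 PM UTC on Oct 16.
Add 13 hours and 10 minutes leg 1 → 9:10 AM UTC (Oct 17).
Add 7 hours 21 minutes layover in Suva → 4:31 PM UTC.
Add 4 hours 32 minutes leg 2 → 9:03 PM UTC.
Add 7 hours 45 minutes layover in Marquesas → 4:48 AM UTC (Oct 18).
Add 8 hours leg 3 → 12:48 PM UTC.
Add 3 hours 1 minute layover in Greywater → 3:49 PM UTC.
Add 3 hours and 10 minutes leg 4 → 6:59 PM UTC.
Seattle is UTC−7:00, so local arrival = 6:59 PM − 7:00 = 11:59 AM on Oct 18.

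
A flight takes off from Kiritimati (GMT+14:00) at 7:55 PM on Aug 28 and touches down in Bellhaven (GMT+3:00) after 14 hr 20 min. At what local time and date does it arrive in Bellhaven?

11:15 PM on Aug 28

Bellhaven is 11:00 behind Kiritimati.
After 14 hours 20 minutes it is 10:15 AM (Aug 29) in Kiritimati.
Shift by the zone difference: 10:15 AM − 11:00 = 11:15 PM on Aug 28 in Bellhaven.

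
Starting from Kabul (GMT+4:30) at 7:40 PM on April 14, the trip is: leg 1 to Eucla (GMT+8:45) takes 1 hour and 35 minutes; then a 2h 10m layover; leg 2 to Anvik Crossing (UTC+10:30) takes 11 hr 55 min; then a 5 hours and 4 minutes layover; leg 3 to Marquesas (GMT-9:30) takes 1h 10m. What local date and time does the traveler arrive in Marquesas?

Convert departure to UTC: 7:40 PM − 4:30 = 3:10 PM UTC on Apr 14.
Add 1 hour and 35 minutes leg 1 → 4:45 PM UTC.
Add 2 hours and 10 minutes layover in Eucla → 6:55 PM UTC.
Add 11 hours and 55 minutes leg 2 → 6:50 AM UTC (Apr 15).
Add 5 hours and 4 minutes layover in Anvik Crossing → 11:54 AM UTC.
Add 1 hour and 10 minutes leg 3 → 1:04 PM UTC.
Marquesas is UTC−9:30, so local arrival = 1:04 PM − 9:30 = 3:34 AM on Apr 15.

3:34 AM on April 15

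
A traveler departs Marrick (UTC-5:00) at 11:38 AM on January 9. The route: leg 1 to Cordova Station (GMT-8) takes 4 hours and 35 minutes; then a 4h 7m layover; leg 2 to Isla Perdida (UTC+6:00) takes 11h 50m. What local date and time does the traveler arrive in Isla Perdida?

7:10 PM on Jan 10

Convert departure to UTC: 11:38 AM + 5:00 = 4:38 PM UTC on Jan 9.
Add 4 hours 35 minutes leg 1 → 9:13 PM UTC.
Add 4 hours and 7 minutes layover in Cordova Station → 1:20 AM UTC (Jan 10).
Add 11 hours 50 minutes leg 2 → 1:10 PM UTC.
Isla Perdida is UTC+6:00, so local arrival = 1:10 PM + 6:00 = 7:10 PM on Jan 10.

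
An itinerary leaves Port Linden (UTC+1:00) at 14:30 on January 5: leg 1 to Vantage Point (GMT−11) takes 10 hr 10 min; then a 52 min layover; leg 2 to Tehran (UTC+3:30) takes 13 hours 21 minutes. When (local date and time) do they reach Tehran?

Convert departure to UTC: 14:30 − 1:00 = 13:30 UTC on Jan 5.
Add 10 hours and 10 minutes leg 1 → 23:40 UTC.
Add 52 minutes layover in Vantage Point → 00:32 UTC (Jan 6).
Add 13 hours 21 minutes leg 2 → 13:53 UTC.
Tehran is UTC+3:30, so local arrival = 13:53 + 3:30 = 17:23 on Jan 6.

17:23 on Jan 6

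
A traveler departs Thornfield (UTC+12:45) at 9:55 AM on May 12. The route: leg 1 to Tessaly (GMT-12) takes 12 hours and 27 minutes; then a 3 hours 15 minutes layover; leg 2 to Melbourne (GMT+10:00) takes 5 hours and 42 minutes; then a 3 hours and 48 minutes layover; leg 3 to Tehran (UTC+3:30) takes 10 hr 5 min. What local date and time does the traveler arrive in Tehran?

Convert departure to UTC: 9:55 AM − 12:45 = 9:10 PM UTC on May 11.
Add 12 hours 27 minutes leg 1 → 9:37 AM UTC (May 12).
Add 3 hours and 15 minutes layover in Tessaly → 12:52 PM UTC.
Add 5 hours 42 minutes leg 2 → 6:34 PM UTC.
Add 3 hours and 48 minutes layover in Melbourne → 10:22 PM UTC.
Add 10 hours 5 minutes leg 3 → 8:27 AM UTC (May 13).
Tehran is UTC+3:30, so local arrival = 8:27 AM + 3:30 = 11:57 AM on May 13.

11:57 AM on May 13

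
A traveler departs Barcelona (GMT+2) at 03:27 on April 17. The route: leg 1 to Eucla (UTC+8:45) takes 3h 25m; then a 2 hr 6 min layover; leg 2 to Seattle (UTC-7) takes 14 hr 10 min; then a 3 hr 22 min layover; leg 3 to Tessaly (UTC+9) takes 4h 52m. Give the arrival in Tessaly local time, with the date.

Convert departure to UTC: 03:27 − 2:00 = 01:27 UTC on Apr 17.
Add 3 hours 25 minutes leg 1 → 04:52 UTC.
Add 2 hours 6 minutes layover in Eucla → 06:58 UTC.
Add 14 hours 10 minutes leg 2 → 21:08 UTC.
Add 3 hours and 22 minutes layover in Seattle → 00:30 UTC (Apr 18).
Add 4 hours and 52 minutes leg 3 → 05:22 UTC.
Tessaly is UTC+9:00, so local arrival = 05:22 + 9:00 = 14:22 on Apr 18.

14:22 on April 18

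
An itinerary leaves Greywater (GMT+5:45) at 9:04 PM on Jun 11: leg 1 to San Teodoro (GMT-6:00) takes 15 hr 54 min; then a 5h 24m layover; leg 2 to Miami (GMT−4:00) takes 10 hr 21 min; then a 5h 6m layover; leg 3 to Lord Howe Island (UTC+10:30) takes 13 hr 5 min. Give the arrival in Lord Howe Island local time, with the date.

Convert departure to UTC: 9:04 PM − 5:45 = 3:19 PM UTC on Jun 11.
Add 15 hours 54 minutes leg 1 → 7:13 AM UTC (Jun 12).
Add 5 hours 24 minutes layover in San Teodoro → 12:37 PM UTC.
Add 10 hours and 21 minutes leg 2 → 10:58 PM UTC.
Add 5 hours and 6 minutes layover in Miami → 4:04 AM UTC (Jun 13).
Add 13 hours and 5 minutes leg 3 → 5:09 PM UTC.
Lord Howe Island is UTC+10:30, so local arrival = 5:09 PM + 10:30 = 3:39 AM on Jun 14.

3:39 AM on June 14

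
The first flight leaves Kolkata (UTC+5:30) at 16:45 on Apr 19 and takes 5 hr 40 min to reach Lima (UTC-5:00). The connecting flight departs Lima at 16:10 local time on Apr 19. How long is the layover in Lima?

Convert departure to UTC: 16:45 − 5:30 = 11:15 UTC on Apr 19.
Add 5 hours 40 minutes flight time → 16:55 UTC.
Lima is UTC−5:00, so local arrival = 16:55 − 5:00 = 11:55 on Apr 19.
Layover = 16:10 − 11:55 = 4 hours 15 minutes.

4 hours 15 minutes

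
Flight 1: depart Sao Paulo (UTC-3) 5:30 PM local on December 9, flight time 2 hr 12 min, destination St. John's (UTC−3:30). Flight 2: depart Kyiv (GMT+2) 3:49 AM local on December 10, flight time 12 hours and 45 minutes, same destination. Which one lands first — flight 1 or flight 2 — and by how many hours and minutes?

the first, by 15 hours 52 minutes

Flight 1 in UTC: 5:30 PM + 3:00 = 8:30 PM on Dec 9.
+2 hours and 12 minutes → arrive 10:42 PM UTC on Dec 9.
Flight 2 in UTC: 3:49 AM − 2:00 = 1:49 AM on Dec 10.
+12 hours and 45 minutes → arrive 2:34 PM UTC on Dec 10.
Flight 1 lands earlier by 15 hours 52 minutes.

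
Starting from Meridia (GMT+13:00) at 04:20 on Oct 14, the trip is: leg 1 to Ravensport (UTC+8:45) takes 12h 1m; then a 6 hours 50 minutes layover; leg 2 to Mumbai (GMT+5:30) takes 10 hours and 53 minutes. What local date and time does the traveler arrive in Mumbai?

Convert departure to UTC: 04:20 − 13:00 = 15:20 UTC on Oct 13.
Add 12 hours 1 minute leg 1 → 03:21 UTC (Oct 14).
Add 6 hours and 50 minutes layover in Ravensport → 10:11 UTC.
Add 10 hours and 53 minutes leg 2 → 21:04 UTC.
Mumbai is UTC+5:30, so local arrival = 21:04 + 5:30 = 02:34 on Oct 15.

02:34 on October 15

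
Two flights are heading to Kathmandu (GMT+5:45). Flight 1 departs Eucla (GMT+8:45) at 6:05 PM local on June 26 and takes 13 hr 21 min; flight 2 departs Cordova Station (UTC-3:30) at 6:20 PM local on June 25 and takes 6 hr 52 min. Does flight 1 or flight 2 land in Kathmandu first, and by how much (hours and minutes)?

the second, by 17 hours 59 minutes

Flight 1 in UTC: 6:05 PM − 8:45 = 9:20 AM on Jun 26.
+13 hours 21 minutes → arrive 10:41 PM UTC on Jun 26.
Flight 2 in UTC: 6:20 PM + 3:30 = 9:50 PM on Jun 25.
+6 hours and 52 minutes → arrive 4:42 AM UTC on Jun 26.
Flight 2 lands earlier by 17 hours 59 minutes.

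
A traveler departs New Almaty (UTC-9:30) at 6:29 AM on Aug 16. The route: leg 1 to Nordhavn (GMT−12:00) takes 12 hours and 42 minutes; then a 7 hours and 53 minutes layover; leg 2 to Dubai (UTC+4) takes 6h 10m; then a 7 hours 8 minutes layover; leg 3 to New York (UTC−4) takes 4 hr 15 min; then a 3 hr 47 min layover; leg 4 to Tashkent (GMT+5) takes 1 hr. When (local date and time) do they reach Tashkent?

3:54 PM on Aug 18

Convert departure to UTC: 6:29 AM + 9:30 = 3:59 PM UTC on Aug 16.
Add 12 hours and 42 minutes leg 1 → 4:41 AM UTC (Aug 17).
Add 7 hours 53 minutes layover in Nordhavn → 12:34 PM UTC.
Add 6 hours and 10 minutes leg 2 → 6:44 PM UTC.
Add 7 hours 8 minutes layover in Dubai → 1:52 AM UTC (Aug 18).
Add 4 hours and 15 minutes leg 3 → 6:07 AM UTC.
Add 3 hours 47 minutes layover in New York → 9:54 AM UTC.
Add 1 hour leg 4 → 10:54 AM UTC.
Tashkent is UTC+5:00, so local arrival = 10:54 AM + 5:00 = 3:54 PM on Aug 18.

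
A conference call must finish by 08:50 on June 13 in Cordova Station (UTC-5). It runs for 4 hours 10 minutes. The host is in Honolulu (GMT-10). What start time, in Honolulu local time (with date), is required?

Target end time in UTC: 08:50 + 5:00 = 13:50 on Jun 13.
Subtract 4 hours and 10 minutes → start 09:40 UTC on Jun 13.
Honolulu is UTC−10:00: 09:40 − 10:00 = 23:40 on Jun 12.

23:40 on June 12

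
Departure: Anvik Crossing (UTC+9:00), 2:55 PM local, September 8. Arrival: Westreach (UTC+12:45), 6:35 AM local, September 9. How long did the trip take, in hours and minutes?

11 hours 55 minutes

Departure in UTC: 2:55 PM − 9:00 = 5:55 AM on Sep 8.
Arrival in UTC: 6:35 AM − 12:45 = 5:50 PM on Sep 8.
Elapsed = 5:50 PM − 5:55 AM = 11 hours 55 minutes.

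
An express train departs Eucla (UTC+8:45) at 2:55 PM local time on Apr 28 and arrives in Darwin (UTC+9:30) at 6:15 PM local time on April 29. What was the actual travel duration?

26 hours 35 minutes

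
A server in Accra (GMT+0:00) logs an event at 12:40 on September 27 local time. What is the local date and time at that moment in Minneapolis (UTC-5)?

Accra is UTC+0 so that is 12:40 UTC.
Minneapolis is UTC−5:00: 12:40 − 5:00 = 07:40 on Sep 27.

07:40 on September 27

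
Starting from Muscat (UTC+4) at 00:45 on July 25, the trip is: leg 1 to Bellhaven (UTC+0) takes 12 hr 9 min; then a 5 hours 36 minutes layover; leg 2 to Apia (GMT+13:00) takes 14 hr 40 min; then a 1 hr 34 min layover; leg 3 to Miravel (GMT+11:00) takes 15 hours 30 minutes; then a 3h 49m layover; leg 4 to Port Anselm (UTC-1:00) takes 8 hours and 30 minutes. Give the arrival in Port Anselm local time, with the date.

09:33 on July 27

Convert departure to UTC: 00:45 − 4:00 = 20:45 UTC on Jul 24.
Add 12 hours and 9 minutes leg 1 → 08:54 UTC (Jul 25).
Add 5 hours and 36 minutes layover in Bellhaven → 14:30 UTC.
Add 14 hours and 40 minutes leg 2 → 05:10 UTC (Jul 26).
Add 1 hour 34 minutes layover in Apia → 06:44 UTC.
Add 15 hours 30 minutes leg 3 → 22:14 UTC.
Add 3 hours 49 minutes layover in Miravel → 02:03 UTC (Jul 27).
Add 8 hours 30 minutes leg 4 → 10:33 UTC.
Port Anselm is UTC−1:00, so local arrival = 10:33 − 1:00 = 09:33 on Jul 27.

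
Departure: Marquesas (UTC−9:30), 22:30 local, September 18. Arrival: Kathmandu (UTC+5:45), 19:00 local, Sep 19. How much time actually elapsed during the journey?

5 hours 15 minutes

Kathmandu is 15:15 ahead of Marquesas.
Clock-face elapsed time (ignoring zones) is 20 hours 30 minutes.
Actual elapsed = 20 hours 30 minutes − 15:15 = 5 hours 15 minutes.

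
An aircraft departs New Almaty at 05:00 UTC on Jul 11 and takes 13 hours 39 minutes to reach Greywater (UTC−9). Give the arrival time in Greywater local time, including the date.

09:39 on Jul 11

Departure is given in UTC: 05:00 on Jul 11.
Add 13 hours 39 minutes → 18:39 UTC.
Greywater is UTC−9:00: 18:39 − 9:00 = 09:39 on Jul 11.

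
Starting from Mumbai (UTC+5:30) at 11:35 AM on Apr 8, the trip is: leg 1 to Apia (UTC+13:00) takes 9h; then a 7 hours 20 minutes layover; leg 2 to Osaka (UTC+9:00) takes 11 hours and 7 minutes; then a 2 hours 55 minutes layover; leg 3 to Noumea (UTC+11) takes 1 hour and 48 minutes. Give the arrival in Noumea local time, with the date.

1:15 AM on April 10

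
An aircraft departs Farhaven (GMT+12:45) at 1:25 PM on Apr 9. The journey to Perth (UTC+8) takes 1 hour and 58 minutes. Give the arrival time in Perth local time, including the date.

10:38 AM on April 9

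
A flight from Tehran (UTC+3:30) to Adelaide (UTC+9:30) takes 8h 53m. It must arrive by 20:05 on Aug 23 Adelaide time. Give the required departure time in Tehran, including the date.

05:12 on Aug 23

Target arrival in UTC: 20:05 − 9:30 = 10:35 on Aug 23.
Subtract 8 hours and 53 minutes → departure 01:42 UTC on Aug 23.
Tehran is UTC+3:30: 01:42 + 3:30 = 05:12 on Aug 23.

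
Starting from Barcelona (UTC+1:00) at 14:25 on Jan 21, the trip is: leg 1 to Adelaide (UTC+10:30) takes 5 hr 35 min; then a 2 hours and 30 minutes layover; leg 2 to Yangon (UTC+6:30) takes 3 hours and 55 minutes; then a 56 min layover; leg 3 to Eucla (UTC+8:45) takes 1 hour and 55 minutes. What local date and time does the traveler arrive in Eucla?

13:01 on Jan 22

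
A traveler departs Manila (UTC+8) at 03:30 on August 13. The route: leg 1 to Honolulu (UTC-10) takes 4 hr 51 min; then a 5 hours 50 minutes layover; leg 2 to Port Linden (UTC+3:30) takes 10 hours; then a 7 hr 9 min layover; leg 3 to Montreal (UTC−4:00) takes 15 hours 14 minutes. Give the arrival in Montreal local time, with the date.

10:34 on August 14

Convert departure to UTC: 03:30 − 8:00 = 19:30 UTC on Aug 12.
Add 4 hours 51 minutes leg 1 → 00:21 UTC (Aug 13).
Add 5 hours and 50 minutes layover in Honolulu → 06:11 UTC.
Add 10 hours leg 2 → 16:11 UTC.
Add 7 hours 9 minutes layover in Port Linden → 23:20 UTC.
Add 15 hours and 14 minutes leg 3 → 14:34 UTC (Aug 14).
Montreal is UTC−4:00, so local arrival = 14:34 − 4:00 = 10:34 on Aug 14.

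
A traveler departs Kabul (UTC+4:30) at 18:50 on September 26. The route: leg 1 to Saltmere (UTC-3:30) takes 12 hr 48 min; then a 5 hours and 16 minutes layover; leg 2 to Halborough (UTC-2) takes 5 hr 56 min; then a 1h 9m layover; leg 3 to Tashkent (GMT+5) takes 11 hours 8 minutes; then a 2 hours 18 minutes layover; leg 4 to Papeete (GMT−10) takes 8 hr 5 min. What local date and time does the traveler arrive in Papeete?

03:00 on Sep 28

Convert departure to UTC: 18:50 − 4:30 = 14:20 UTC on Sep 26.
Add 12 hours 48 minutes leg 1 → 03:08 UTC (Sep 27).
Add 5 hours 16 minutes layover in Saltmere → 08:24 UTC.
Add 5 hours 56 minutes leg 2 → 14:20 UTC.
Add 1 hour and 9 minutes layover in Halborough → 15:29 UTC.
Add 11 hours 8 minutes leg 3 → 02:37 UTC (Sep 28).
Add 2 hours 18 minutes layover in Tashkent → 04:55 UTC.
Add 8 hours and 5 minutes leg 4 → 13:00 UTC.
Papeete is UTC−10:00, so local arrival = 13:00 − 10:00 = 03:00 on Sep 28.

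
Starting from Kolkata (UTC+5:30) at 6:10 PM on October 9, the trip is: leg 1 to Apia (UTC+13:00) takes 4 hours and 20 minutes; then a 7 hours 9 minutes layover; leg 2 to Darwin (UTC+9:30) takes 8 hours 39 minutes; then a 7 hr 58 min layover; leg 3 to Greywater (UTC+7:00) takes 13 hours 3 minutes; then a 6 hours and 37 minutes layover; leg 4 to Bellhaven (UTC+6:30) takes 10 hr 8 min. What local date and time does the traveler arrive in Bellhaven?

5:04 AM on October 12

Convert departure to UTC: 6:10 PM − 5:30 = 12:40 PM UTC on Oct 9.
Add 4 hours 20 minutes leg 1 → 5:00 PM UTC.
Add 7 hours and 9 minutes layover in Apia → 12:09 AM UTC (Oct 10).
Add 8 hours and 39 minutes leg 2 → 8:48 AM UTC.
Add 7 hours and 58 minutes layover in Darwin → 4:46 PM UTC.
Add 13 hours and 3 minutes leg 3 → 5:49 AM UTC (Oct 11).
Add 6 hours 37 minutes layover in Greywater → 12:26 PM UTC.
Add 10 hours and 8 minutes leg 4 → 10:34 PM UTC.
Bellhaven is UTC+6:30, so local arrival = 10:34 PM + 6:30 = 5:04 AM on Oct 12.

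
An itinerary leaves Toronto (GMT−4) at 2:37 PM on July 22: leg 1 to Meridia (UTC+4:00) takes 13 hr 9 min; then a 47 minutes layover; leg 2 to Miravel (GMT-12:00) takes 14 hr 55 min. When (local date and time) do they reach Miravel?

Convert departure to UTC: 2:37 PM + 4:00 = 6:37 PM UTC on Jul 22.
Add 13 hours 9 minutes leg 1 → 7:46 AM UTC (Jul 23).
Add 47 minutes layover in Meridia → 8:33 AM UTC.
Add 14 hours 55 minutes leg 2 → 11:28 PM UTC.
Miravel is UTC−12:00, so local arrival = 11:28 PM − 12:00 = 11:28 AM on Jul 23.

11:28 AM on Jul 23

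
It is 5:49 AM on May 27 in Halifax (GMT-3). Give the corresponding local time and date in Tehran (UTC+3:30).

In UTC: 5:49 AM + 3:00 = 8:49 AM on May 27.
Tehran is UTC+3:30: 8:49 AM + 3:30 = 12:19 PM on May 27.

12:19 PM on May 27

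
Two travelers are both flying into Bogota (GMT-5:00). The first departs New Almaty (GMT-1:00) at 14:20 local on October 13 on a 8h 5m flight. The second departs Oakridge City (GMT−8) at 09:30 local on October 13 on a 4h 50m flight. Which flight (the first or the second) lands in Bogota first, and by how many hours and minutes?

the second, by 1 hour 5 minutes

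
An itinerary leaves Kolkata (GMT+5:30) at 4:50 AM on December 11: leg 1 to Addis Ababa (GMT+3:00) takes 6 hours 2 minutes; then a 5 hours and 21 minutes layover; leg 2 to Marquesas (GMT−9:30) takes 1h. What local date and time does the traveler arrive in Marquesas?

2:13 AM on December 11

Convert departure to UTC: 4:50 AM − 5:30 = 11:20 PM UTC on Dec 10.
Add 6 hours and 2 minutes leg 1 → 5:22 AM UTC (Dec 11).
Add 5 hours 21 minutes layover in Addis Ababa → 10:43 AM UTC.
Add 1 hour leg 2 → 11:43 AM UTC.
Marquesas is UTC−9:30, so local arrival = 11:43 AM − 9:30 = 2:13 AM on Dec 11.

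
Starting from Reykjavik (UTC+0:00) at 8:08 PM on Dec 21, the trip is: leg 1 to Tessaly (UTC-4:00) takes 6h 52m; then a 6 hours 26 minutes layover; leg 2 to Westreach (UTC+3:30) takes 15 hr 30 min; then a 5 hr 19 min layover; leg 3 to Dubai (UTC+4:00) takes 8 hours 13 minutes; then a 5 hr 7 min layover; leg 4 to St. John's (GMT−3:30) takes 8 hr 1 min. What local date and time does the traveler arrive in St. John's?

Reykjavik is at UTC+0, so departure is already 8:08 PM UTC on Dec 21.
Add 6 hours and 52 minutes leg 1 → 3:00 AM UTC (Dec 22).
Add 6 hours and 26 minutes layover in Tessaly → 9:26 AM UTC.
Add 15 hours and 30 minutes leg 2 → 12:56 AM UTC (Dec 23).
Add 5 hours and 19 minutes layover in Westreach → 6:15 AM UTC.
Add 8 hours and 13 minutes leg 3 → 2:28 PM UTC.
Add 5 hours 7 minutes layover in Dubai → 7:35 PM UTC.
Add 8 hours and 1 minute leg 4 → 3:36 AM UTC (Dec 24).
St. John's is UTC−3:30, so local arrival = 3:36 AM − 3:30 = 12:06 AM on Dec 24.

12:06 AM on December 24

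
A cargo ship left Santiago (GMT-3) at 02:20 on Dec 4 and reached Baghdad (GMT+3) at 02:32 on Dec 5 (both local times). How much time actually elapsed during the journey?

18 hours 12 minutes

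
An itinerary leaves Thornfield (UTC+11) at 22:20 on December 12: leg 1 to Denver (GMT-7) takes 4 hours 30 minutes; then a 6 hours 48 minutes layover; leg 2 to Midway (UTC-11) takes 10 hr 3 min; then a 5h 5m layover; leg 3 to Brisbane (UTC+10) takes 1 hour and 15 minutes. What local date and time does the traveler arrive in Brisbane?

Convert departure to UTC: 22:20 − 11:00 = 11:20 UTC on Dec 12.
Add 4 hours 30 minutes leg 1 → 15:50 UTC.
Add 6 hours 48 minutes layover in Denver → 22:38 UTC.
Add 10 hours and 3 minutes leg 2 → 08:41 UTC (Dec 13).
Add 5 hours 5 minutes layover in Midway → 13:46 UTC.
Add 1 hour and 15 minutes leg 3 → 15:01 UTC.
Brisbane is UTC+10:00, so local arrival = 15:01 + 10:00 = 01:01 on Dec 14.

01:01 on December 14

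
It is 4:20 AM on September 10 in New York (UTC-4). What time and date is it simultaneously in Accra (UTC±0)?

8:20 AM on September 10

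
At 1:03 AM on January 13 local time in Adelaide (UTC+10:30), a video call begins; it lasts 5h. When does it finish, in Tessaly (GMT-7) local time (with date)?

Convert start to UTC: 1:03 AM − 10:30 = 2:33 PM UTC on Jan 12.
Add 5 hours duration → 7:33 PM UTC.
Tessaly is UTC−7:00, so local end time = 7:33 PM − 7:00 = 12:33 PM on Jan 12.

12:33 PM on Jan 12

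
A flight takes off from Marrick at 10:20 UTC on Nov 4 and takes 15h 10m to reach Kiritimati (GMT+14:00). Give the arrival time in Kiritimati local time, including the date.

15:30 on Nov 5

Departure is given in UTC: 10:20 on Nov 4.
Add 15 hours 10 minutes → 01:30 UTC (Nov 5).
Kiritimati is UTC+14:00: 01:30 + 14:00 = 15:30 on Nov 5.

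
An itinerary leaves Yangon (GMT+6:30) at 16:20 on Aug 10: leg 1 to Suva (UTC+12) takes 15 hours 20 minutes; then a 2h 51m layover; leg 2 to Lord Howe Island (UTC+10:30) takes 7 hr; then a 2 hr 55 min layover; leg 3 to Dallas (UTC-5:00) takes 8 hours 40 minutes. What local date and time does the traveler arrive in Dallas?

17:36 on Aug 11

Convert departure to UTC: 16:20 − 6:30 = 09:50 UTC on Aug 10.
Add 15 hours 20 minutes leg 1 → 01:10 UTC (Aug 11).
Add 2 hours and 51 minutes layover in Suva → 04:01 UTC.
Add 7 hours leg 2 → 11:01 UTC.
Add 2 hours 55 minutes layover in Lord Howe Island → 13:56 UTC.
Add 8 hours and 40 minutes leg 3 → 22:36 UTC.
Dallas is UTC−5:00, so local arrival = 22:36 − 5:00 = 17:36 on Aug 11.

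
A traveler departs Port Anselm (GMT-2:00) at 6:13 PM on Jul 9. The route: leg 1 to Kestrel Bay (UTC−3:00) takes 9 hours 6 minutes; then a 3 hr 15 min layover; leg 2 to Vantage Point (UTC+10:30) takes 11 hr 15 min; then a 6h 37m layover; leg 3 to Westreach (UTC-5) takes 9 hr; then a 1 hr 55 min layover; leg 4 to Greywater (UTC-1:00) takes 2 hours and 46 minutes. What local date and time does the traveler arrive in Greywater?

3:07 PM on Jul 11

Convert departure to UTC: 6:13 PM + 2:00 = 8:13 PM UTC on Jul 9.
Add 9 hours and 6 minutes leg 1 → 5:19 AM UTC (Jul 10).
Add 3 hours and 15 minutes layover in Kestrel Bay → 8:34 AM UTC.
Add 11 hours 15 minutes leg 2 → 7:49 PM UTC.
Add 6 hours and 37 minutes layover in Vantage Point → 2:26 AM UTC (Jul 11).
Add 9 hours leg 3 → 11:26 AM UTC.
Add 1 hour and 55 minutes layover in Westreach → 1:21 PM UTC.
Add 2 hours and 46 minutes leg 4 → 4:07 PM UTC.
Greywater is UTC−1:00, so local arrival = 4:07 PM − 1:00 = 3:07 PM on Jul 11.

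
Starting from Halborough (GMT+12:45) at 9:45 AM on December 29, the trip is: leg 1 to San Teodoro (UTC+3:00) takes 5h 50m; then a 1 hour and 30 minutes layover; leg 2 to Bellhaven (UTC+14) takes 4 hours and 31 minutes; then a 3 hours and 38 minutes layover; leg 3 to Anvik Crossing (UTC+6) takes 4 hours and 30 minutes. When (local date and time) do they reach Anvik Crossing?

10:59 PM on Dec 29

Convert departure to UTC: 9:45 AM − 12:45 = 9:00 PM UTC on Dec 28.
Add 5 hours and 50 minutes leg 1 → 2:50 AM UTC (Dec 29).
Add 1 hour and 30 minutes layover in San Teodoro → 4:20 AM UTC.
Add 4 hours 31 minutes leg 2 → 8:51 AM UTC.
Add 3 hours and 38 minutes layover in Bellhaven → 12:29 PM UTC.
Add 4 hours and 30 minutes leg 3 → 4:59 PM UTC.
Anvik Crossing is UTC+6:00, so local arrival = 4:59 PM + 6:00 = 10:59 PM on Dec 29.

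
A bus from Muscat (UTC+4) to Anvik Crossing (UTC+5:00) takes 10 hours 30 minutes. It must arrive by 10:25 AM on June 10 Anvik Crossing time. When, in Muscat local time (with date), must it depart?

Target arrival in UTC: 10:25 AM − 5:00 = 5:25 AM on Jun 10.
Subtract 10 hours and 30 minutes → departure 6:55 PM UTC on Jun 9.
Muscat is UTC+4:00: 6:55 PM + 4:00 = 10:55 PM on Jun 9.

10:55 PM on June 9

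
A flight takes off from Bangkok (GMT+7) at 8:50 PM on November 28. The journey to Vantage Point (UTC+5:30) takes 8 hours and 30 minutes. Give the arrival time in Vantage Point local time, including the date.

Vantage Point is 1:30 behind Bangkok.
After 8 hours and 30 minutes it is 5:20 AM (Nov 29) in Bangkok.
Shift by the zone difference: 5:20 AM − 1:30 = 3:50 AM on Nov 29 in Vantage Point.

3:50 AM on November 29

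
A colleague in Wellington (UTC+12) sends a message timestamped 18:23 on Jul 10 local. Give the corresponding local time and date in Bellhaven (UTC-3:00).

Bellhaven is 15:00 behind Wellington.
Shift by the zone difference: 18:23 − 15:00 = 03:23 on Jul 10 in Bellhaven.

03:23 on July 10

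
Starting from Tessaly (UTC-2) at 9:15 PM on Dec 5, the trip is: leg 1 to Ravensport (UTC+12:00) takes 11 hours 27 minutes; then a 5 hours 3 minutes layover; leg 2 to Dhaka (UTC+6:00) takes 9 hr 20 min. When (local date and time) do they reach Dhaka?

7:05 AM on December 7

Convert departure to UTC: 9:15 PM + 2:00 = 11:15 PM UTC on Dec 5.
Add 11 hours and 27 minutes leg 1 → 10:42 AM UTC (Dec 6).
Add 5 hours and 3 minutes layover in Ravensport → 3:45 PM UTC.
Add 9 hours 20 minutes leg 2 → 1:05 AM UTC (Dec 7).
Dhaka is UTC+6:00, so local arrival = 1:05 AM + 6:00 = 7:05 AM on Dec 7.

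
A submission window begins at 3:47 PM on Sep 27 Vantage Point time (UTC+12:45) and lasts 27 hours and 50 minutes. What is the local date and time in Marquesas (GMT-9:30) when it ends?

Marquesas is 22:15 behind Vantage Point.
After 27 hours 50 minutes it is 7:37 PM (Sep 28) in Vantage Point.
Shift by the zone difference: 7:37 PM − 22:15 = 9:22 PM on Sep 27 in Marquesas.

9:22 PM on Sep 27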